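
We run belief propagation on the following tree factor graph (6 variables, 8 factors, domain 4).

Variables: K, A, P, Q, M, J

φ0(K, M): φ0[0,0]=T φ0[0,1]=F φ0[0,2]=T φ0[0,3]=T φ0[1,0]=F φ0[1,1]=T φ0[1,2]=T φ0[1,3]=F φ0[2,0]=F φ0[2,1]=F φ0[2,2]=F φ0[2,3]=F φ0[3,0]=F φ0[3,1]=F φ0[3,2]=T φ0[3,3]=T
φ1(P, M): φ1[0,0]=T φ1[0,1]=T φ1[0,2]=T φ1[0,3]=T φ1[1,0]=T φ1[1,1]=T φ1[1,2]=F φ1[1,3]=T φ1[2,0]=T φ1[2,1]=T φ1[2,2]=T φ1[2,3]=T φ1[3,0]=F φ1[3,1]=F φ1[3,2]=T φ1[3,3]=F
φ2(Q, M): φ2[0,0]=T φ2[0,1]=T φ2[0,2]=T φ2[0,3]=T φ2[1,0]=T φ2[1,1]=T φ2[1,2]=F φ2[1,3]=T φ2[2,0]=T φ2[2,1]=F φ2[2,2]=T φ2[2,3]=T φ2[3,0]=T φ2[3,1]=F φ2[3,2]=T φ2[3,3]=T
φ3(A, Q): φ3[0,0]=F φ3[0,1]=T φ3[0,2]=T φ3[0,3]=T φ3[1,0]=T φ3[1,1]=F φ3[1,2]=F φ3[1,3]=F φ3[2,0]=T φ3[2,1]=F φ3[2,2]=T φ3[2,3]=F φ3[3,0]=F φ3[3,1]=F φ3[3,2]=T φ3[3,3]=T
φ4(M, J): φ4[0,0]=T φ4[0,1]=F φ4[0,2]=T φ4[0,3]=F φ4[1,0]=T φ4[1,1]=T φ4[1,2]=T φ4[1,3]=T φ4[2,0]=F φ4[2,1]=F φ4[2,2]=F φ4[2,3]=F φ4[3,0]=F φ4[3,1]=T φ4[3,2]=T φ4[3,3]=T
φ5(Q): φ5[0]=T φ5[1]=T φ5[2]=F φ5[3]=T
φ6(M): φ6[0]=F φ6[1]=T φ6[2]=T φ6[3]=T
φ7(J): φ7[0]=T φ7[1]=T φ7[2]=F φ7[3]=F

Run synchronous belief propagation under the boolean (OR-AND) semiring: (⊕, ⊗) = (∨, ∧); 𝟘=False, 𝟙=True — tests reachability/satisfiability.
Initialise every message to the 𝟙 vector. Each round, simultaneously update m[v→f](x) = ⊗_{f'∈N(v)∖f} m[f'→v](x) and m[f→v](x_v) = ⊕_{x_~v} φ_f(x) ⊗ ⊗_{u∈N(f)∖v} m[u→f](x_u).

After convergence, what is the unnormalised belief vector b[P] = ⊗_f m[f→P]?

b[P] = [T, T, T, F]

init: all messages = 𝟙 over 4 values
r1 m[φ0→K] = [T, T, F, T]
r1 m[φ0→M] = [T, T, T, T]
r1 m[φ1→P] = [T, T, T, T]
r1 m[φ1→M] = [T, T, T, T]
r1 m[φ2→Q] = [T, T, T, T]
r1 m[φ2→M] = [T, T, T, T]
r1 m[φ3→A] = [T, T, T, T]
r1 m[φ3→Q] = [T, T, T, T]
r1 m[φ4→M] = [T, T, F, T]
r1 m[φ4→J] = [T, T, T, T]
r1 m[φ5→Q] = [T, T, F, T]
r1 m[φ6→M] = [F, T, T, T]
r1 m[φ7→J] = [T, T, F, F]
r1 m[K→φ0] = [T, T, T, T]
r1 m[A→φ3] = [T, T, T, T]
r1 m[P→φ1] = [T, T, T, T]
r1 m[Q→φ2] = [T, T, T, T]
r1 m[Q→φ3] = [T, T, T, T]
r1 m[Q→φ5] = [T, T, T, T]
r1 m[M→φ0] = [T, T, T, T]
r1 m[M→φ1] = [T, T, T, T]
r1 m[M→φ2] = [T, T, T, T]
r1 m[M→φ4] = [T, T, T, T]
r1 m[M→φ6] = [T, T, T, T]
r1 m[J→φ4] = [T, T, T, T]
r1 m[J→φ7] = [T, T, T, T]
r2 m[φ0→K] = [T, T, F, T]
r2 m[φ0→M] = [T, T, T, T]
r2 m[φ1→P] = [T, T, T, T]
r2 m[φ1→M] = [T, T, T, T]
r2 m[φ2→Q] = [T, T, T, T]
r2 m[φ2→M] = [T, T, T, T]
r2 m[φ3→A] = [T, T, T, T]
r2 m[φ3→Q] = [T, T, T, T]
r2 m[φ4→M] = [T, T, F, T]
r2 m[φ4→J] = [T, T, T, T]
r2 m[φ5→Q] = [T, T, F, T]
r2 m[φ6→M] = [F, T, T, T]
r2 m[φ7→J] = [T, T, F, F]
r2 m[K→φ0] = [T, T, T, T]
r2 m[A→φ3] = [T, T, T, T]
r2 m[P→φ1] = [T, T, T, T]
r2 m[Q→φ2] = [T, T, F, T]
r2 m[Q→φ3] = [T, T, F, T]
r2 m[Q→φ5] = [T, T, T, T]
r2 m[M→φ0] = [F, T, F, T]
r2 m[M→φ1] = [F, T, F, T]
r2 m[M→φ2] = [F, T, F, T]
r2 m[M→φ4] = [F, T, T, T]
r2 m[M→φ6] = [T, T, F, T]
r2 m[J→φ4] = [T, T, F, F]
r2 m[J→φ7] = [T, T, T, T]
r3 m[φ0→K] = [T, T, F, T]
r3 m[φ0→M] = [T, T, T, T]
r3 m[φ1→P] = [T, T, T, F]
r3 m[φ1→M] = [T, T, T, T]
r3 m[φ2→Q] = [T, T, T, T]
r3 m[φ2→M] = [T, T, T, T]
r3 m[φ3→A] = [T, T, T, T]
r3 m[φ3→Q] = [T, T, T, T]
r3 m[φ4→M] = [T, T, F, T]
r3 m[φ4→J] = [T, T, T, T]
r3 m[φ5→Q] = [T, T, F, T]
r3 m[φ6→M] = [F, T, T, T]
r3 m[φ7→J] = [T, T, F, F]
r3 m[K→φ0] = [T, T, T, T]
r3 m[A→φ3] = [T, T, T, T]
r3 m[P→φ1] = [T, T, T, T]
r3 m[Q→φ2] = [T, T, F, T]
r3 m[Q→φ3] = [T, T, F, T]
r3 m[Q→φ5] = [T, T, T, T]
r3 m[M→φ0] = [F, T, F, T]
r3 m[M→φ1] = [F, T, F, T]
r3 m[M→φ2] = [F, T, F, T]
r3 m[M→φ4] = [F, T, T, T]
r3 m[M→φ6] = [T, T, F, T]
r3 m[J→φ4] = [T, T, F, F]
r3 m[J→φ7] = [T, T, T, T]
r4 m[φ0→K] = [T, T, F, T]
r4 m[φ0→M] = [T, T, T, T]
r4 m[φ1→P] = [T, T, T, F]
r4 m[φ1→M] = [T, T, T, T]
r4 m[φ2→Q] = [T, T, T, T]
r4 m[φ2→M] = [T, T, T, T]
r4 m[φ3→A] = [T, T, T, T]
r4 m[φ3→Q] = [T, T, T, T]
r4 m[φ4→M] = [T, T, F, T]
r4 m[φ4→J] = [T, T, T, T]
r4 m[φ5→Q] = [T, T, F, T]
r4 m[φ6→M] = [F, T, T, T]
r4 m[φ7→J] = [T, T, F, F]
r4 m[K→φ0] = [T, T, T, T]
r4 m[A→φ3] = [T, T, T, T]
r4 m[P→φ1] = [T, T, T, T]
r4 m[Q→φ2] = [T, T, F, T]
r4 m[Q→φ3] = [T, T, F, T]
r4 m[Q→φ5] = [T, T, T, T]
r4 m[M→φ0] = [F, T, F, T]
r4 m[M→φ1] = [F, T, F, T]
r4 m[M→φ2] = [F, T, F, T]
r4 m[M→φ4] = [F, T, T, T]
r4 m[M→φ6] = [T, T, F, T]
r4 m[J→φ4] = [T, T, F, F]
r4 m[J→φ7] = [T, T, T, T]
fixed point reached at round 4
b[P] = ⊗ incoming = [T, T, T, F]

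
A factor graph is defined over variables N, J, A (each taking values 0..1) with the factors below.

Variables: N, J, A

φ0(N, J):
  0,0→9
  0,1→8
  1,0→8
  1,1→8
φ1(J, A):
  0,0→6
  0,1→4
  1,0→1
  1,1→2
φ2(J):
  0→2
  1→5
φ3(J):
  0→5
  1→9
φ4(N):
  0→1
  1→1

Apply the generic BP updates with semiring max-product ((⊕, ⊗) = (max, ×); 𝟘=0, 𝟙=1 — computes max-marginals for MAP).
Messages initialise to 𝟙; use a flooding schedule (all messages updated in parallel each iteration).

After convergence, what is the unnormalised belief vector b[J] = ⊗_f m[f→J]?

b[J] = [540, 720]

init: all messages = 𝟙 over 2 values
r1 m[φ0→N] = [9, 8]
r1 m[φ0→J] = [9, 8]
r1 m[φ1→J] = [6, 2]
r1 m[φ1→A] = [6, 4]
r1 m[φ2→J] = [2, 5]
r1 m[φ3→J] = [5, 9]
r1 m[φ4→N] = [1, 1]
r1 m[N→φ0] = [1, 1]
r1 m[N→φ4] = [1, 1]
r1 m[J→φ0] = [1, 1]
r1 m[J→φ1] = [1, 1]
r1 m[J→φ2] = [1, 1]
r1 m[J→φ3] = [1, 1]
r1 m[A→φ1] = [1, 1]
r2 m[φ0→N] = [9, 8]
r2 m[φ0→J] = [9, 8]
r2 m[φ1→J] = [6, 2]
r2 m[φ1→A] = [6, 4]
r2 m[φ2→J] = [2, 5]
r2 m[φ3→J] = [5, 9]
r2 m[φ4→N] = [1, 1]
r2 m[N→φ0] = [1, 1]
r2 m[N→φ4] = [9, 8]
r2 m[J→φ0] = [60, 90]
r2 m[J→φ1] = [90, 360]
r2 m[J→φ2] = [270, 144]
r2 m[J→φ3] = [108, 80]
r2 m[A→φ1] = [1, 1]
r3 m[φ0→N] = [720, 720]
r3 m[φ0→J] = [9, 8]
r3 m[φ1→J] = [6, 2]
r3 m[φ1→A] = [540, 720]
r3 m[φ2→J] = [2, 5]
r3 m[φ3→J] = [5, 9]
r3 m[φ4→N] = [1, 1]
r3 m[N→φ0] = [1, 1]
r3 m[N→φ4] = [9, 8]
r3 m[J→φ0] = [60, 90]
r3 m[J→φ1] = [90, 360]
r3 m[J→φ2] = [270, 144]
r3 m[J→φ3] = [108, 80]
r3 m[A→φ1] = [1, 1]
r4 m[φ0→N] = [720, 720]
r4 m[φ0→J] = [9, 8]
r4 m[φ1→J] = [6, 2]
r4 m[φ1→A] = [540, 720]
r4 m[φ2→J] = [2, 5]
r4 m[φ3→J] = [5, 9]
r4 m[φ4→N] = [1, 1]
r4 m[N→φ0] = [1, 1]
r4 m[N→φ4] = [720, 720]
r4 m[J→φ0] = [60, 90]
r4 m[J→φ1] = [90, 360]
r4 m[J→φ2] = [270, 144]
r4 m[J→φ3] = [108, 80]
r4 m[A→φ1] = [1, 1]
r5 m[φ0→N] = [720, 720]
r5 m[φ0→J] = [9, 8]
r5 m[φ1→J] = [6, 2]
r5 m[φ1→A] = [540, 720]
r5 m[φ2→J] = [2, 5]
r5 m[φ3→J] = [5, 9]
r5 m[φ4→N] = [1, 1]
r5 m[N→φ0] = [1, 1]
r5 m[N→φ4] = [720, 720]
r5 m[J→φ0] = [60, 90]
r5 m[J→φ1] = [90, 360]
r5 m[J→φ2] = [270, 144]
r5 m[J→φ3] = [108, 80]
r5 m[A→φ1] = [1, 1]
fixed point reached at round 5
b[J] = ⊗ incoming = [540, 720]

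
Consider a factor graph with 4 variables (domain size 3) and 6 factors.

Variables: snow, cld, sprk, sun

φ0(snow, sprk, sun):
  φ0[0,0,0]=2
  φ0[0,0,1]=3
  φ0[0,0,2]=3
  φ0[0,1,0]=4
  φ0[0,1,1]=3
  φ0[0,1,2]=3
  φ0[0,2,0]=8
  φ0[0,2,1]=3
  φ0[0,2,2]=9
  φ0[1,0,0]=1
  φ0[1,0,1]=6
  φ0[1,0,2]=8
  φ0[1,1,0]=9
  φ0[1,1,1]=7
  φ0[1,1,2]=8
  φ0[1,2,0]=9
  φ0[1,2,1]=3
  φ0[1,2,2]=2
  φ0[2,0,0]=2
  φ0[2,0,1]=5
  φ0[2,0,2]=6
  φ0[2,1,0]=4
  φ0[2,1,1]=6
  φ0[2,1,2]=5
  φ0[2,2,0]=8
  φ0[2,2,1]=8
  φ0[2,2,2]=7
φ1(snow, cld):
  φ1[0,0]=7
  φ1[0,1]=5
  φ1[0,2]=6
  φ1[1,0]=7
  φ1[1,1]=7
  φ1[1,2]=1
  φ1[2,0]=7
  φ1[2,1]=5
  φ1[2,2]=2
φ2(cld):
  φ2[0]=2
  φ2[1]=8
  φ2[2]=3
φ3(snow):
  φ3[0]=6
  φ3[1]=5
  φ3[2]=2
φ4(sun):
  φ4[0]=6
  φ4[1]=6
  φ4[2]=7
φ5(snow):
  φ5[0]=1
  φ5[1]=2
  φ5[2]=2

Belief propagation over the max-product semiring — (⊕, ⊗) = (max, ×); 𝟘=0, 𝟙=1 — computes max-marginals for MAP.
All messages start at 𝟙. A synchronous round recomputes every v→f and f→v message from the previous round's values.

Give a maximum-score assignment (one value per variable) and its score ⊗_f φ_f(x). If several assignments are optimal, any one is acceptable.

assignment: (snow=1, cld=1, sprk=0, sun=2); score = 31360

init: all messages = 𝟙 over 3 values
r1 m[φ0→snow] = [9, 9, 8]
r1 m[φ0→sprk] = [8, 9, 9]
r1 m[φ0→sun] = [9, 8, 9]
r1 m[φ1→snow] = [7, 7, 7]
r1 m[φ1→cld] = [7, 7, 6]
r1 m[φ2→cld] = [2, 8, 3]
r1 m[φ3→snow] = [6, 5, 2]
r1 m[φ4→sun] = [6, 6, 7]
r1 m[φ5→snow] = [1, 2, 2]
r1 m[snow→φ0] = [1, 1, 1]
r1 m[snow→φ1] = [1, 1, 1]
r1 m[snow→φ3] = [1, 1, 1]
r1 m[snow→φ5] = [1, 1, 1]
r1 m[cld→φ1] = [1, 1, 1]
r1 m[cld→φ2] = [1, 1, 1]
r1 m[sprk→φ0] = [1, 1, 1]
r1 m[sun→φ0] = [1, 1, 1]
r1 m[sun→φ4] = [1, 1, 1]
r2 m[φ0→snow] = [9, 9, 8]
r2 m[φ0→sprk] = [8, 9, 9]
r2 m[φ0→sun] = [9, 8, 9]
r2 m[φ1→snow] = [7, 7, 7]
r2 m[φ1→cld] = [7, 7, 6]
r2 m[φ2→cld] = [2, 8, 3]
r2 m[φ3→snow] = [6, 5, 2]
r2 m[φ4→sun] = [6, 6, 7]
r2 m[φ5→snow] = [1, 2, 2]
r2 m[snow→φ0] = [42, 70, 28]
r2 m[snow→φ1] = [54, 90, 32]
r2 m[snow→φ3] = [63, 126, 112]
r2 m[snow→φ5] = [378, 315, 112]
r2 m[cld→φ1] = [2, 8, 3]
r2 m[cld→φ2] = [7, 7, 6]
r2 m[sprk→φ0] = [1, 1, 1]
r2 m[sun→φ0] = [6, 6, 7]
r2 m[sun→φ4] = [9, 8, 9]
r3 m[φ0→snow] = [63, 56, 49]
r3 m[φ0→sprk] = [3920, 3920, 3780]
r3 m[φ0→sun] = [630, 490, 560]
r3 m[φ1→snow] = [40, 56, 40]
r3 m[φ1→cld] = [630, 630, 324]
r3 m[φ2→cld] = [2, 8, 3]
r3 m[φ3→snow] = [6, 5, 2]
r3 m[φ4→sun] = [6, 6, 7]
r3 m[φ5→snow] = [1, 2, 2]
r3 m[snow→φ0] = [42, 70, 28]
r3 m[snow→φ1] = [54, 90, 32]
r3 m[snow→φ3] = [63, 126, 112]
r3 m[snow→φ5] = [378, 315, 112]
r3 m[cld→φ1] = [2, 8, 3]
r3 m[cld→φ2] = [7, 7, 6]
r3 m[sprk→φ0] = [1, 1, 1]
r3 m[sun→φ0] = [6, 6, 7]
r3 m[sun→φ4] = [9, 8, 9]
r4 m[φ0→snow] = [63, 56, 49]
r4 m[φ0→sprk] = [3920, 3920, 3780]
r4 m[φ0→sun] = [630, 490, 560]
r4 m[φ1→snow] = [40, 56, 40]
r4 m[φ1→cld] = [630, 630, 324]
r4 m[φ2→cld] = [2, 8, 3]
r4 m[φ3→snow] = [6, 5, 2]
r4 m[φ4→sun] = [6, 6, 7]
r4 m[φ5→snow] = [1, 2, 2]
r4 m[snow→φ0] = [240, 560, 160]
r4 m[snow→φ1] = [378, 560, 196]
r4 m[snow→φ3] = [2520, 6272, 3920]
r4 m[snow→φ5] = [15120, 15680, 3920]
r4 m[cld→φ1] = [2, 8, 3]
r4 m[cld→φ2] = [630, 630, 324]
r4 m[sprk→φ0] = [1, 1, 1]
r4 m[sun→φ0] = [6, 6, 7]
r4 m[sun→φ4] = [630, 490, 560]
r5 m[φ0→snow] = [63, 56, 49]
r5 m[φ0→sprk] = [31360, 31360, 30240]
r5 m[φ0→sun] = [5040, 3920, 4480]
r5 m[φ1→snow] = [40, 56, 40]
r5 m[φ1→cld] = [3920, 3920, 2268]
r5 m[φ2→cld] = [2, 8, 3]
r5 m[φ3→snow] = [6, 5, 2]
r5 m[φ4→sun] = [6, 6, 7]
r5 m[φ5→snow] = [1, 2, 2]
r5 m[snow→φ0] = [240, 560, 160]
r5 m[snow→φ1] = [378, 560, 196]
r5 m[snow→φ3] = [2520, 6272, 3920]
r5 m[snow→φ5] = [15120, 15680, 3920]
r5 m[cld→φ1] = [2, 8, 3]
r5 m[cld→φ2] = [630, 630, 324]
r5 m[sprk→φ0] = [1, 1, 1]
r5 m[sun→φ0] = [6, 6, 7]
r5 m[sun→φ4] = [630, 490, 560]
r6 m[φ0→snow] = [63, 56, 49]
r6 m[φ0→sprk] = [31360, 31360, 30240]
r6 m[φ0→sun] = [5040, 3920, 4480]
r6 m[φ1→snow] = [40, 56, 40]
r6 m[φ1→cld] = [3920, 3920, 2268]
r6 m[φ2→cld] = [2, 8, 3]
r6 m[φ3→snow] = [6, 5, 2]
r6 m[φ4→sun] = [6, 6, 7]
r6 m[φ5→snow] = [1, 2, 2]
r6 m[snow→φ0] = [240, 560, 160]
r6 m[snow→φ1] = [378, 560, 196]
r6 m[snow→φ3] = [2520, 6272, 3920]
r6 m[snow→φ5] = [15120, 15680, 3920]
r6 m[cld→φ1] = [2, 8, 3]
r6 m[cld→φ2] = [3920, 3920, 2268]
r6 m[sprk→φ0] = [1, 1, 1]
r6 m[sun→φ0] = [6, 6, 7]
r6 m[sun→φ4] = [5040, 3920, 4480]
r7 m[φ0→snow] = [63, 56, 49]
r7 m[φ0→sprk] = [31360, 31360, 30240]
r7 m[φ0→sun] = [5040, 3920, 4480]
r7 m[φ1→snow] = [40, 56, 40]
r7 m[φ1→cld] = [3920, 3920, 2268]
r7 m[φ2→cld] = [2, 8, 3]
r7 m[φ3→snow] = [6, 5, 2]
r7 m[φ4→sun] = [6, 6, 7]
r7 m[φ5→snow] = [1, 2, 2]
r7 m[snow→φ0] = [240, 560, 160]
r7 m[snow→φ1] = [378, 560, 196]
r7 m[snow→φ3] = [2520, 6272, 3920]
r7 m[snow→φ5] = [15120, 15680, 3920]
r7 m[cld→φ1] = [2, 8, 3]
r7 m[cld→φ2] = [3920, 3920, 2268]
r7 m[sprk→φ0] = [1, 1, 1]
r7 m[sun→φ0] = [6, 6, 7]
r7 m[sun→φ4] = [5040, 3920, 4480]
fixed point reached at round 7
traceback from snow: (snow=1, cld=1, sprk=0, sun=2), score=31360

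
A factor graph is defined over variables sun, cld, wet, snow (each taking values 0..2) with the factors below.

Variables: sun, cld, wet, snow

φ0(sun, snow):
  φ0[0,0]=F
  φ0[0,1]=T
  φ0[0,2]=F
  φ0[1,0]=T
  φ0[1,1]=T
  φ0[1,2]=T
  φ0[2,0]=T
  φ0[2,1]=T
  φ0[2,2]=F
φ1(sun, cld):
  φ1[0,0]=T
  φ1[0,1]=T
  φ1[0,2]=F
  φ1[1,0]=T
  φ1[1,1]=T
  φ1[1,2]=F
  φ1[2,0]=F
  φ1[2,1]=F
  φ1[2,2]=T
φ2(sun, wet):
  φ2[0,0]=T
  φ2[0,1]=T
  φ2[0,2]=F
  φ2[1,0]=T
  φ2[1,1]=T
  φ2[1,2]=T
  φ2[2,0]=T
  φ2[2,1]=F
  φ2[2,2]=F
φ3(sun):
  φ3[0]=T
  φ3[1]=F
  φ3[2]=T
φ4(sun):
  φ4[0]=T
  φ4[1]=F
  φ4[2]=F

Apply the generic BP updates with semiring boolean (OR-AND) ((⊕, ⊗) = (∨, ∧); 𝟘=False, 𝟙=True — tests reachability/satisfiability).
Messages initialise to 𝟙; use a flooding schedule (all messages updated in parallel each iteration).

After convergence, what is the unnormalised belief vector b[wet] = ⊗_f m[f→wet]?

b[wet] = [T, T, F]

init: all messages = 𝟙 over 3 values
r1 m[φ0→sun] = [T, T, T]
r1 m[φ0→snow] = [T, T, T]
r1 m[φ1→sun] = [T, T, T]
r1 m[φ1→cld] = [T, T, T]
r1 m[φ2→sun] = [T, T, T]
r1 m[φ2→wet] = [T, T, T]
r1 m[φ3→sun] = [T, F, T]
r1 m[φ4→sun] = [T, F, F]
r1 m[sun→φ0] = [T, T, T]
r1 m[sun→φ1] = [T, T, T]
r1 m[sun→φ2] = [T, T, T]
r1 m[sun→φ3] = [T, T, T]
r1 m[sun→φ4] = [T, T, T]
r1 m[cld→φ1] = [T, T, T]
r1 m[wet→φ2] = [T, T, T]
r1 m[snow→φ0] = [T, T, T]
r2 m[φ0→sun] = [T, T, T]
r2 m[φ0→snow] = [T, T, T]
r2 m[φ1→sun] = [T, T, T]
r2 m[φ1→cld] = [T, T, T]
r2 m[φ2→sun] = [T, T, T]
r2 m[φ2→wet] = [T, T, T]
r2 m[φ3→sun] = [T, F, T]
r2 m[φ4→sun] = [T, F, F]
r2 m[sun→φ0] = [T, F, F]
r2 m[sun→φ1] = [T, F, F]
r2 m[sun→φ2] = [T, F, F]
r2 m[sun→φ3] = [T, F, F]
r2 m[sun→φ4] = [T, F, T]
r2 m[cld→φ1] = [T, T, T]
r2 m[wet→φ2] = [T, T, T]
r2 m[snow→φ0] = [T, T, T]
r3 m[φ0→sun] = [T, T, T]
r3 m[φ0→snow] = [F, T, F]
r3 m[φ1→sun] = [T, T, T]
r3 m[φ1→cld] = [T, T, F]
r3 m[φ2→sun] = [T, T, T]
r3 m[φ2→wet] = [T, T, F]
r3 m[φ3→sun] = [T, F, T]
r3 m[φ4→sun] = [T, F, F]
r3 m[sun→φ0] = [T, F, F]
r3 m[sun→φ1] = [T, F, F]
r3 m[sun→φ2] = [T, F, F]
r3 m[sun→φ3] = [T, F, F]
r3 m[sun→φ4] = [T, F, T]
r3 m[cld→φ1] = [T, T, T]
r3 m[wet→φ2] = [T, T, T]
r3 m[snow→φ0] = [T, T, T]
r4 m[φ0→sun] = [T, T, T]
r4 m[φ0→snow] = [F, T, F]
r4 m[φ1→sun] = [T, T, T]
r4 m[φ1→cld] = [T, T, F]
r4 m[φ2→sun] = [T, T, T]
r4 m[φ2→wet] = [T, T, F]
r4 m[φ3→sun] = [T, F, T]
r4 m[φ4→sun] = [T, F, F]
r4 m[sun→φ0] = [T, F, F]
r4 m[sun→φ1] = [T, F, F]
r4 m[sun→φ2] = [T, F, F]
r4 m[sun→φ3] = [T, F, F]
r4 m[sun→φ4] = [T, F, T]
r4 m[cld→φ1] = [T, T, T]
r4 m[wet→φ2] = [T, T, T]
r4 m[snow→φ0] = [T, T, T]
fixed point reached at round 4
b[wet] = ⊗ incoming = [T, T, F]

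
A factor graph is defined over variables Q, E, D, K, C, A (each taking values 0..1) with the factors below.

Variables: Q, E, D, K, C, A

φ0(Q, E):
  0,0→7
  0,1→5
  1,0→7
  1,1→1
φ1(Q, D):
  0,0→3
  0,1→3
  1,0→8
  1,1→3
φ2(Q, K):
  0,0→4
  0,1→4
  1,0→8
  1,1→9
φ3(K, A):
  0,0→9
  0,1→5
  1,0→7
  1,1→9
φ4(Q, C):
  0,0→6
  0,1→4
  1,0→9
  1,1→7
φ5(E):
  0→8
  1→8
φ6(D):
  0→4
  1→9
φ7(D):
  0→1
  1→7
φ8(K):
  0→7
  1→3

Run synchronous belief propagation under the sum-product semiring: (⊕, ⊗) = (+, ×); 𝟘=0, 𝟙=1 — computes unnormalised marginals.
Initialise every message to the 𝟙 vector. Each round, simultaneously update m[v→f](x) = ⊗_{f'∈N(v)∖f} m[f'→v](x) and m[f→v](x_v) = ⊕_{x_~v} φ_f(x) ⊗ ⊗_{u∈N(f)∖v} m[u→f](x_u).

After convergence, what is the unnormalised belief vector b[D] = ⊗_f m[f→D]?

b[D] = [46573568, 341300736]

init: all messages = 𝟙 over 2 values
r1 m[φ0→Q] = [12, 8]
r1 m[φ0→E] = [14, 6]
r1 m[φ1→Q] = [6, 11]
r1 m[φ1→D] = [11, 6]
r1 m[φ2→Q] = [8, 17]
r1 m[φ2→K] = [12, 13]
r1 m[φ3→K] = [14, 16]
r1 m[φ3→A] = [16, 14]
r1 m[φ4→Q] = [10, 16]
r1 m[φ4→C] = [15, 11]
r1 m[φ5→E] = [8, 8]
r1 m[φ6→D] = [4, 9]
r1 m[φ7→D] = [1, 7]
r1 m[φ8→K] = [7, 3]
r1 m[Q→φ0] = [1, 1]
r1 m[Q→φ1] = [1, 1]
r1 m[Q→φ2] = [1, 1]
r1 m[Q→φ4] = [1, 1]
r1 m[E→φ0] = [1, 1]
r1 m[E→φ5] = [1, 1]
r1 m[D→φ1] = [1, 1]
r1 m[D→φ6] = [1, 1]
r1 m[D→φ7] = [1, 1]
r1 m[K→φ2] = [1, 1]
r1 m[K→φ3] = [1, 1]
r1 m[K→φ8] = [1, 1]
r1 m[C→φ4] = [1, 1]
r1 m[A→φ3] = [1, 1]
r2 m[φ0→Q] = [12, 8]
r2 m[φ0→E] = [14, 6]
r2 m[φ1→Q] = [6, 11]
r2 m[φ1→D] = [11, 6]
r2 m[φ2→Q] = [8, 17]
r2 m[φ2→K] = [12, 13]
r2 m[φ3→K] = [14, 16]
r2 m[φ3→A] = [16, 14]
r2 m[φ4→Q] = [10, 16]
r2 m[φ4→C] = [15, 11]
r2 m[φ5→E] = [8, 8]
r2 m[φ6→D] = [4, 9]
r2 m[φ7→D] = [1, 7]
r2 m[φ8→K] = [7, 3]
r2 m[Q→φ0] = [480, 2992]
r2 m[Q→φ1] = [960, 2176]
r2 m[Q→φ2] = [720, 1408]
r2 m[Q→φ4] = [576, 1496]
r2 m[E→φ0] = [8, 8]
r2 m[E→φ5] = [14, 6]
r2 m[D→φ1] = [4, 63]
r2 m[D→φ6] = [11, 42]
r2 m[D→φ7] = [44, 54]
r2 m[K→φ2] = [98, 48]
r2 m[K→φ3] = [84, 39]
r2 m[K→φ8] = [168, 208]
r2 m[C→φ4] = [1, 1]
r2 m[A→φ3] = [1, 1]
r3 m[φ0→Q] = [96, 64]
r3 m[φ0→E] = [24304, 5392]
r3 m[φ1→Q] = [201, 221]
r3 m[φ1→D] = [20288, 9408]
r3 m[φ2→Q] = [584, 1216]
r3 m[φ2→K] = [14144, 15552]
r3 m[φ3→K] = [14, 16]
r3 m[φ3→A] = [1029, 771]
r3 m[φ4→Q] = [10, 16]
r3 m[φ4→C] = [16920, 12776]
r3 m[φ5→E] = [8, 8]
r3 m[φ6→D] = [4, 9]
r3 m[φ7→D] = [1, 7]
r3 m[φ8→K] = [7, 3]
r3 m[Q→φ0] = [480, 2992]
r3 m[Q→φ1] = [960, 2176]
r3 m[Q→φ2] = [720, 1408]
r3 m[Q→φ4] = [576, 1496]
r3 m[E→φ0] = [8, 8]
r3 m[E→φ5] = [14, 6]
r3 m[D→φ1] = [4, 63]
r3 m[D→φ6] = [11, 42]
r3 m[D→φ7] = [44, 54]
r3 m[K→φ2] = [98, 48]
r3 m[K→φ3] = [84, 39]
r3 m[K→φ8] = [168, 208]
r3 m[C→φ4] = [1, 1]
r3 m[A→φ3] = [1, 1]
r4 m[φ0→Q] = [96, 64]
r4 m[φ0→E] = [24304, 5392]
r4 m[φ1→Q] = [201, 221]
r4 m[φ1→D] = [20288, 9408]
r4 m[φ2→Q] = [584, 1216]
r4 m[φ2→K] = [14144, 15552]
r4 m[φ3→K] = [14, 16]
r4 m[φ3→A] = [1029, 771]
r4 m[φ4→Q] = [10, 16]
r4 m[φ4→C] = [16920, 12776]
r4 m[φ5→E] = [8, 8]
r4 m[φ6→D] = [4, 9]
r4 m[φ7→D] = [1, 7]
r4 m[φ8→K] = [7, 3]
r4 m[Q→φ0] = [1173840, 4299776]
r4 m[Q→φ1] = [560640, 1245184]
r4 m[Q→φ2] = [192960, 226304]
r4 m[Q→φ4] = [11268864, 17199104]
r4 m[E→φ0] = [8, 8]
r4 m[E→φ5] = [24304, 5392]
r4 m[D→φ1] = [4, 63]
r4 m[D→φ6] = [20288, 65856]
r4 m[D→φ7] = [81152, 84672]
r4 m[K→φ2] = [98, 48]
r4 m[K→φ3] = [99008, 46656]
r4 m[K→φ8] = [198016, 248832]
r4 m[C→φ4] = [1, 1]
r4 m[A→φ3] = [1, 1]
r5 m[φ0→Q] = [96, 64]
r5 m[φ0→E] = [38315312, 10168976]
r5 m[φ1→Q] = [201, 221]
r5 m[φ1→D] = [11643392, 5417472]
r5 m[φ2→Q] = [584, 1216]
r5 m[φ2→K] = [2582272, 2808576]
r5 m[φ3→K] = [14, 16]
r5 m[φ3→A] = [1217664, 914944]
r5 m[φ4→Q] = [10, 16]
r5 m[φ4→C] = [222405120, 165469184]
r5 m[φ5→E] = [8, 8]
r5 m[φ6→D] = [4, 9]
r5 m[φ7→D] = [1, 7]
r5 m[φ8→K] = [7, 3]
r5 m[Q→φ0] = [1173840, 4299776]
r5 m[Q→φ1] = [560640, 1245184]
r5 m[Q→φ2] = [192960, 226304]
r5 m[Q→φ4] = [11268864, 17199104]
r5 m[E→φ0] = [8, 8]
r5 m[E→φ5] = [24304, 5392]
r5 m[D→φ1] = [4, 63]
r5 m[D→φ6] = [20288, 65856]
r5 m[D→φ7] = [81152, 84672]
r5 m[K→φ2] = [98, 48]
r5 m[K→φ3] = [99008, 46656]
r5 m[K→φ8] = [198016, 248832]
r5 m[C→φ4] = [1, 1]
r5 m[A→φ3] = [1, 1]
r6 m[φ0→Q] = [96, 64]
r6 m[φ0→E] = [38315312, 10168976]
r6 m[φ1→Q] = [201, 221]
r6 m[φ1→D] = [11643392, 5417472]
r6 m[φ2→Q] = [584, 1216]
r6 m[φ2→K] = [2582272, 2808576]
r6 m[φ3→K] = [14, 16]
r6 m[φ3→A] = [1217664, 914944]
r6 m[φ4→Q] = [10, 16]
r6 m[φ4→C] = [222405120, 165469184]
r6 m[φ5→E] = [8, 8]
r6 m[φ6→D] = [4, 9]
r6 m[φ7→D] = [1, 7]
r6 m[φ8→K] = [7, 3]
r6 m[Q→φ0] = [1173840, 4299776]
r6 m[Q→φ1] = [560640, 1245184]
r6 m[Q→φ2] = [192960, 226304]
r6 m[Q→φ4] = [11268864, 17199104]
r6 m[E→φ0] = [8, 8]
r6 m[E→φ5] = [38315312, 10168976]
r6 m[D→φ1] = [4, 63]
r6 m[D→φ6] = [11643392, 37922304]
r6 m[D→φ7] = [46573568, 48757248]
r6 m[K→φ2] = [98, 48]
r6 m[K→φ3] = [18075904, 8425728]
r6 m[K→φ8] = [36151808, 44937216]
r6 m[C→φ4] = [1, 1]
r6 m[A→φ3] = [1, 1]
r7 m[φ0→Q] = [96, 64]
r7 m[φ0→E] = [38315312, 10168976]
r7 m[φ1→Q] = [201, 221]
r7 m[φ1→D] = [11643392, 5417472]
r7 m[φ2→Q] = [584, 1216]
r7 m[φ2→K] = [2582272, 2808576]
r7 m[φ3→K] = [14, 16]
r7 m[φ3→A] = [221663232, 166211072]
r7 m[φ4→Q] = [10, 16]
r7 m[φ4→C] = [222405120, 165469184]
r7 m[φ5→E] = [8, 8]
r7 m[φ6→D] = [4, 9]
r7 m[φ7→D] = [1, 7]
r7 m[φ8→K] = [7, 3]
r7 m[Q→φ0] = [1173840, 4299776]
r7 m[Q→φ1] = [560640, 1245184]
r7 m[Q→φ2] = [192960, 226304]
r7 m[Q→φ4] = [11268864, 17199104]
r7 m[E→φ0] = [8, 8]
r7 m[E→φ5] = [38315312, 10168976]
r7 m[D→φ1] = [4, 63]
r7 m[D→φ6] = [11643392, 37922304]
r7 m[D→φ7] = [46573568, 48757248]
r7 m[K→φ2] = [98, 48]
r7 m[K→φ3] = [18075904, 8425728]
r7 m[K→φ8] = [36151808, 44937216]
r7 m[C→φ4] = [1, 1]
r7 m[A→φ3] = [1, 1]
r8 m[φ0→Q] = [96, 64]
r8 m[φ0→E] = [38315312, 10168976]
r8 m[φ1→Q] = [201, 221]
r8 m[φ1→D] = [11643392, 5417472]
r8 m[φ2→Q] = [584, 1216]
r8 m[φ2→K] = [2582272, 2808576]
r8 m[φ3→K] = [14, 16]
r8 m[φ3→A] = [221663232, 166211072]
r8 m[φ4→Q] = [10, 16]
r8 m[φ4→C] = [222405120, 165469184]
r8 m[φ5→E] = [8, 8]
r8 m[φ6→D] = [4, 9]
r8 m[φ7→D] = [1, 7]
r8 m[φ8→K] = [7, 3]
r8 m[Q→φ0] = [1173840, 4299776]
r8 m[Q→φ1] = [560640, 1245184]
r8 m[Q→φ2] = [192960, 226304]
r8 m[Q→φ4] = [11268864, 17199104]
r8 m[E→φ0] = [8, 8]
r8 m[E→φ5] = [38315312, 10168976]
r8 m[D→φ1] = [4, 63]
r8 m[D→φ6] = [11643392, 37922304]
r8 m[D→φ7] = [46573568, 48757248]
r8 m[K→φ2] = [98, 48]
r8 m[K→φ3] = [18075904, 8425728]
r8 m[K→φ8] = [36151808, 44937216]
r8 m[C→φ4] = [1, 1]
r8 m[A→φ3] = [1, 1]
fixed point reached at round 8
b[D] = ⊗ incoming = [46573568, 341300736]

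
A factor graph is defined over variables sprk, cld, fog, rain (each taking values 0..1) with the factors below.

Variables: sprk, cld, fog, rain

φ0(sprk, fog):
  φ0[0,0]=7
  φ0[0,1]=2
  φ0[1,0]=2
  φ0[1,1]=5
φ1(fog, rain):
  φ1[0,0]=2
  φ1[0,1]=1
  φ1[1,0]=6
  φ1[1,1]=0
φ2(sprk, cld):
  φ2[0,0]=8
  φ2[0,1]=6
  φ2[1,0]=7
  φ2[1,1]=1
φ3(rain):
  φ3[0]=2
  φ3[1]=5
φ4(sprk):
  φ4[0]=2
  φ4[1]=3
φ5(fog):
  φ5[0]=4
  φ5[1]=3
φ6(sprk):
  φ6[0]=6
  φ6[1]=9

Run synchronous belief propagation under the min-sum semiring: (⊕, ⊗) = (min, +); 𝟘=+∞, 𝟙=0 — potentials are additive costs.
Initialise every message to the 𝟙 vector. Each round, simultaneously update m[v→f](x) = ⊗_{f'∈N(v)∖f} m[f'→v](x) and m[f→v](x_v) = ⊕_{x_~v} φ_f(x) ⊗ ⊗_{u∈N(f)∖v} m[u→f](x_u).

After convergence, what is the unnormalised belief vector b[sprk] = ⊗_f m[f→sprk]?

init: all messages = 𝟙 over 2 values
r1 m[φ0→sprk] = [2, 2]
r1 m[φ0→fog] = [2, 2]
r1 m[φ1→fog] = [1, 0]
r1 m[φ1→rain] = [2, 0]
r1 m[φ2→sprk] = [6, 1]
r1 m[φ2→cld] = [7, 1]
r1 m[φ3→rain] = [2, 5]
r1 m[φ4→sprk] = [2, 3]
r1 m[φ5→fog] = [4, 3]
r1 m[φ6→sprk] = [6, 9]
r1 m[sprk→φ0] = [0, 0]
r1 m[sprk→φ2] = [0, 0]
r1 m[sprk→φ4] = [0, 0]
r1 m[sprk→φ6] = [0, 0]
r1 m[cld→φ2] = [0, 0]
r1 m[fog→φ0] = [0, 0]
r1 m[fog→φ1] = [0, 0]
r1 m[fog→φ5] = [0, 0]
r1 m[rain→φ1] = [0, 0]
r1 m[rain→φ3] = [0, 0]
r2 m[φ0→sprk] = [2, 2]
r2 m[φ0→fog] = [2, 2]
r2 m[φ1→fog] = [1, 0]
r2 m[φ1→rain] = [2, 0]
r2 m[φ2→sprk] = [6, 1]
r2 m[φ2→cld] = [7, 1]
r2 m[φ3→rain] = [2, 5]
r2 m[φ4→sprk] = [2, 3]
r2 m[φ5→fog] = [4, 3]
r2 m[φ6→sprk] = [6, 9]
r2 m[sprk→φ0] = [14, 13]
r2 m[sprk→φ2] = [10, 14]
r2 m[sprk→φ4] = [14, 12]
r2 m[sprk→φ6] = [10, 6]
r2 m[cld→φ2] = [0, 0]
r2 m[fog→φ0] = [5, 3]
r2 m[fog→φ1] = [6, 5]
r2 m[fog→φ5] = [3, 2]
r2 m[rain→φ1] = [2, 5]
r2 m[rain→φ3] = [2, 0]
r3 m[φ0→sprk] = [5, 7]
r3 m[φ0→fog] = [15, 16]
r3 m[φ1→fog] = [4, 5]
r3 m[φ1→rain] = [8, 5]
r3 m[φ2→sprk] = [6, 1]
r3 m[φ2→cld] = [18, 15]
r3 m[φ3→rain] = [2, 5]
r3 m[φ4→sprk] = [2, 3]
r3 m[φ5→fog] = [4, 3]
r3 m[φ6→sprk] = [6, 9]
r3 m[sprk→φ0] = [14, 13]
r3 m[sprk→φ2] = [10, 14]
r3 m[sprk→φ4] = [14, 12]
r3 m[sprk→φ6] = [10, 6]
r3 m[cld→φ2] = [0, 0]
r3 m[fog→φ0] = [5, 3]
r3 m[fog→φ1] = [6, 5]
r3 m[fog→φ5] = [3, 2]
r3 m[rain→φ1] = [2, 5]
r3 m[rain→φ3] = [2, 0]
r4 m[φ0→sprk] = [5, 7]
r4 m[φ0→fog] = [15, 16]
r4 m[φ1→fog] = [4, 5]
r4 m[φ1→rain] = [8, 5]
r4 m[φ2→sprk] = [6, 1]
r4 m[φ2→cld] = [18, 15]
r4 m[φ3→rain] = [2, 5]
r4 m[φ4→sprk] = [2, 3]
r4 m[φ5→fog] = [4, 3]
r4 m[φ6→sprk] = [6, 9]
r4 m[sprk→φ0] = [14, 13]
r4 m[sprk→φ2] = [13, 19]
r4 m[sprk→φ4] = [17, 17]
r4 m[sprk→φ6] = [13, 11]
r4 m[cld→φ2] = [0, 0]
r4 m[fog→φ0] = [8, 8]
r4 m[fog→φ1] = [19, 19]
r4 m[fog→φ5] = [19, 21]
r4 m[rain→φ1] = [2, 5]
r4 m[rain→φ3] = [8, 5]
r5 m[φ0→sprk] = [10, 10]
r5 m[φ0→fog] = [15, 16]
r5 m[φ1→fog] = [4, 5]
r5 m[φ1→rain] = [21, 19]
r5 m[φ2→sprk] = [6, 1]
r5 m[φ2→cld] = [21, 19]
r5 m[φ3→rain] = [2, 5]
r5 m[φ4→sprk] = [2, 3]
r5 m[φ5→fog] = [4, 3]
r5 m[φ6→sprk] = [6, 9]
r5 m[sprk→φ0] = [14, 13]
r5 m[sprk→φ2] = [13, 19]
r5 m[sprk→φ4] = [17, 17]
r5 m[sprk→φ6] = [13, 11]
r5 m[cld→φ2] = [0, 0]
r5 m[fog→φ0] = [8, 8]
r5 m[fog→φ1] = [19, 19]
r5 m[fog→φ5] = [19, 21]
r5 m[rain→φ1] = [2, 5]
r5 m[rain→φ3] = [8, 5]
r6 m[φ0→sprk] = [10, 10]
r6 m[φ0→fog] = [15, 16]
r6 m[φ1→fog] = [4, 5]
r6 m[φ1→rain] = [21, 19]
r6 m[φ2→sprk] = [6, 1]
r6 m[φ2→cld] = [21, 19]
r6 m[φ3→rain] = [2, 5]
r6 m[φ4→sprk] = [2, 3]
r6 m[φ5→fog] = [4, 3]
r6 m[φ6→sprk] = [6, 9]
r6 m[sprk→φ0] = [14, 13]
r6 m[sprk→φ2] = [18, 22]
r6 m[sprk→φ4] = [22, 20]
r6 m[sprk→φ6] = [18, 14]
r6 m[cld→φ2] = [0, 0]
r6 m[fog→φ0] = [8, 8]
r6 m[fog→φ1] = [19, 19]
r6 m[fog→φ5] = [19, 21]
r6 m[rain→φ1] = [2, 5]
r6 m[rain→φ3] = [21, 19]
r7 m[φ0→sprk] = [10, 10]
r7 m[φ0→fog] = [15, 16]
r7 m[φ1→fog] = [4, 5]
r7 m[φ1→rain] = [21, 19]
r7 m[φ2→sprk] = [6, 1]
r7 m[φ2→cld] = [26, 23]
r7 m[φ3→rain] = [2, 5]
r7 m[φ4→sprk] = [2, 3]
r7 m[φ5→fog] = [4, 3]
r7 m[φ6→sprk] = [6, 9]
r7 m[sprk→φ0] = [14, 13]
r7 m[sprk→φ2] = [18, 22]
r7 m[sprk→φ4] = [22, 20]
r7 m[sprk→φ6] = [18, 14]
r7 m[cld→φ2] = [0, 0]
r7 m[fog→φ0] = [8, 8]
r7 m[fog→φ1] = [19, 19]
r7 m[fog→φ5] = [19, 21]
r7 m[rain→φ1] = [2, 5]
r7 m[rain→φ3] = [21, 19]
r8 m[φ0→sprk] = [10, 10]
r8 m[φ0→fog] = [15, 16]
r8 m[φ1→fog] = [4, 5]
r8 m[φ1→rain] = [21, 19]
r8 m[φ2→sprk] = [6, 1]
r8 m[φ2→cld] = [26, 23]
r8 m[φ3→rain] = [2, 5]
r8 m[φ4→sprk] = [2, 3]
r8 m[φ5→fog] = [4, 3]
r8 m[φ6→sprk] = [6, 9]
r8 m[sprk→φ0] = [14, 13]
r8 m[sprk→φ2] = [18, 22]
r8 m[sprk→φ4] = [22, 20]
r8 m[sprk→φ6] = [18, 14]
r8 m[cld→φ2] = [0, 0]
r8 m[fog→φ0] = [8, 8]
r8 m[fog→φ1] = [19, 19]
r8 m[fog→φ5] = [19, 21]
r8 m[rain→φ1] = [2, 5]
r8 m[rain→φ3] = [21, 19]
fixed point reached at round 8
b[sprk] = ⊗ incoming = [24, 23]

b[sprk] = [24, 23]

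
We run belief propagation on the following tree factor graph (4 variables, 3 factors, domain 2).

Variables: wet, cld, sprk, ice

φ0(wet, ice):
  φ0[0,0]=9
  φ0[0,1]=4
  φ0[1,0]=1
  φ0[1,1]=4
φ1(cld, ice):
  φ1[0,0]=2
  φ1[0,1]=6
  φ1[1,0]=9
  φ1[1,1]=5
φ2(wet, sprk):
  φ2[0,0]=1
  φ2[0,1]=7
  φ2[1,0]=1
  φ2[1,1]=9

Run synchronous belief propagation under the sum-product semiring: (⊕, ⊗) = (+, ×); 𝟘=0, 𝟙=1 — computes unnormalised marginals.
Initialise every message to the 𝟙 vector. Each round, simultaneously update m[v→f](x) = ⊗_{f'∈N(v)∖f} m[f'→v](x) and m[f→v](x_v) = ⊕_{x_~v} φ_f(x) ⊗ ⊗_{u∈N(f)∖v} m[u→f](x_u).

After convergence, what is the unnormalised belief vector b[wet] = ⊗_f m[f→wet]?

b[wet] = [1144, 550]

init: all messages = 𝟙 over 2 values
r1 m[φ0→wet] = [13, 5]
r1 m[φ0→ice] = [10, 8]
r1 m[φ1→cld] = [8, 14]
r1 m[φ1→ice] = [11, 11]
r1 m[φ2→wet] = [8, 10]
r1 m[φ2→sprk] = [2, 16]
r1 m[wet→φ0] = [1, 1]
r1 m[wet→φ2] = [1, 1]
r1 m[cld→φ1] = [1, 1]
r1 m[sprk→φ2] = [1, 1]
r1 m[ice→φ0] = [1, 1]
r1 m[ice→φ1] = [1, 1]
r2 m[φ0→wet] = [13, 5]
r2 m[φ0→ice] = [10, 8]
r2 m[φ1→cld] = [8, 14]
r2 m[φ1→ice] = [11, 11]
r2 m[φ2→wet] = [8, 10]
r2 m[φ2→sprk] = [2, 16]
r2 m[wet→φ0] = [8, 10]
r2 m[wet→φ2] = [13, 5]
r2 m[cld→φ1] = [1, 1]
r2 m[sprk→φ2] = [1, 1]
r2 m[ice→φ0] = [11, 11]
r2 m[ice→φ1] = [10, 8]
r3 m[φ0→wet] = [143, 55]
r3 m[φ0→ice] = [82, 72]
r3 m[φ1→cld] = [68, 130]
r3 m[φ1→ice] = [11, 11]
r3 m[φ2→wet] = [8, 10]
r3 m[φ2→sprk] = [18, 136]
r3 m[wet→φ0] = [8, 10]
r3 m[wet→φ2] = [13, 5]
r3 m[cld→φ1] = [1, 1]
r3 m[sprk→φ2] = [1, 1]
r3 m[ice→φ0] = [11, 11]
r3 m[ice→φ1] = [10, 8]
r4 m[φ0→wet] = [143, 55]
r4 m[φ0→ice] = [82, 72]
r4 m[φ1→cld] = [68, 130]
r4 m[φ1→ice] = [11, 11]
r4 m[φ2→wet] = [8, 10]
r4 m[φ2→sprk] = [18, 136]
r4 m[wet→φ0] = [8, 10]
r4 m[wet→φ2] = [143, 55]
r4 m[cld→φ1] = [1, 1]
r4 m[sprk→φ2] = [1, 1]
r4 m[ice→φ0] = [11, 11]
r4 m[ice→φ1] = [82, 72]
r5 m[φ0→wet] = [143, 55]
r5 m[φ0→ice] = [82, 72]
r5 m[φ1→cld] = [596, 1098]
r5 m[φ1→ice] = [11, 11]
r5 m[φ2→wet] = [8, 10]
r5 m[φ2→sprk] = [198, 1496]
r5 m[wet→φ0] = [8, 10]
r5 m[wet→φ2] = [143, 55]
r5 m[cld→φ1] = [1, 1]
r5 m[sprk→φ2] = [1, 1]
r5 m[ice→φ0] = [11, 11]
r5 m[ice→φ1] = [82, 72]
r6 m[φ0→wet] = [143, 55]
r6 m[φ0→ice] = [82, 72]
r6 m[φ1→cld] = [596, 1098]
r6 m[φ1→ice] = [11, 11]
r6 m[φ2→wet] = [8, 10]
r6 m[φ2→sprk] = [198, 1496]
r6 m[wet→φ0] = [8, 10]
r6 m[wet→φ2] = [143, 55]
r6 m[cld→φ1] = [1, 1]
r6 m[sprk→φ2] = [1, 1]
r6 m[ice→φ0] = [11, 11]
r6 m[ice→φ1] = [82, 72]
fixed point reached at round 6
b[wet] = ⊗ incoming = [1144, 550]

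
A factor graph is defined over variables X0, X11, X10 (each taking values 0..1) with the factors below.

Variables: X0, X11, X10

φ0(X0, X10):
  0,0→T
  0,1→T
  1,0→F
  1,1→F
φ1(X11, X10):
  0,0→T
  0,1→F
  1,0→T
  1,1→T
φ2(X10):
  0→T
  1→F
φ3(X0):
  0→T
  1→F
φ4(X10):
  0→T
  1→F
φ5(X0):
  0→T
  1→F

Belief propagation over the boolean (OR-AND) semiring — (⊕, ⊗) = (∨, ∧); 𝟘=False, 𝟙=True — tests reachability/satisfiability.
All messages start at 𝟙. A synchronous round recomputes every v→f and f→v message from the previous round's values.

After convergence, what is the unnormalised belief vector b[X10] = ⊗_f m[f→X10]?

b[X10] = [T, F]

init: all messages = 𝟙 over 2 values
r1 m[φ0→X0] = [T, F]
r1 m[φ0→X10] = [T, T]
r1 m[φ1→X11] = [T, T]
r1 m[φ1→X10] = [T, T]
r1 m[φ2→X10] = [T, F]
r1 m[φ3→X0] = [T, F]
r1 m[φ4→X10] = [T, F]
r1 m[φ5→X0] = [T, F]
r1 m[X0→φ0] = [T, T]
r1 m[X0→φ3] = [T, T]
r1 m[X0→φ5] = [T, T]
r1 m[X11→φ1] = [T, T]
r1 m[X10→φ0] = [T, T]
r1 m[X10→φ1] = [T, T]
r1 m[X10→φ2] = [T, T]
r1 m[X10→φ4] = [T, T]
r2 m[φ0→X0] = [T, F]
r2 m[φ0→X10] = [T, T]
r2 m[φ1→X11] = [T, T]
r2 m[φ1→X10] = [T, T]
r2 m[φ2→X10] = [T, F]
r2 m[φ3→X0] = [T, F]
r2 m[φ4→X10] = [T, F]
r2 m[φ5→X0] = [T, F]
r2 m[X0→φ0] = [T, F]
r2 m[X0→φ3] = [T, F]
r2 m[X0→φ5] = [T, F]
r2 m[X11→φ1] = [T, T]
r2 m[X10→φ0] = [T, F]
r2 m[X10→φ1] = [T, F]
r2 m[X10→φ2] = [T, F]
r2 m[X10→φ4] = [T, F]
r3 m[φ0→X0] = [T, F]
r3 m[φ0→X10] = [T, T]
r3 m[φ1→X11] = [T, T]
r3 m[φ1→X10] = [T, T]
r3 m[φ2→X10] = [T, F]
r3 m[φ3→X0] = [T, F]
r3 m[φ4→X10] = [T, F]
r3 m[φ5→X0] = [T, F]
r3 m[X0→φ0] = [T, F]
r3 m[X0→φ3] = [T, F]
r3 m[X0→φ5] = [T, F]
r3 m[X11→φ1] = [T, T]
r3 m[X10→φ0] = [T, F]
r3 m[X10→φ1] = [T, F]
r3 m[X10→φ2] = [T, F]
r3 m[X10→φ4] = [T, F]
fixed point reached at round 3
b[X10] = ⊗ incoming = [T, F]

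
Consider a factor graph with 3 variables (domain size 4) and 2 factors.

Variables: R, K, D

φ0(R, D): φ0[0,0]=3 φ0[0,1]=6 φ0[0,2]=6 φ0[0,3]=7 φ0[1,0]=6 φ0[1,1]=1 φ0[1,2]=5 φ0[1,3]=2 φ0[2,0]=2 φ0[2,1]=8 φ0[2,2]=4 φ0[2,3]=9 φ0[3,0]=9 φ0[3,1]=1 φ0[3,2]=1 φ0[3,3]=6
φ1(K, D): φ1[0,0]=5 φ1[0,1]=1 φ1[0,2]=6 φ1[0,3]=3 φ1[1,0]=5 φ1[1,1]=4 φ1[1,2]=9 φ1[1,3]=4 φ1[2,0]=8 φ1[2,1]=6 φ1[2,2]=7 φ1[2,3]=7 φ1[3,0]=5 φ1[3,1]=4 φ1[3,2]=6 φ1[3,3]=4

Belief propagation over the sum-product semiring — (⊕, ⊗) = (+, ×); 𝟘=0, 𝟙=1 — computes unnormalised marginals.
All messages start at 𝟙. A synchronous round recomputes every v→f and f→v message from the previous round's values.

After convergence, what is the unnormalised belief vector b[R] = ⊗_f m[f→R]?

init: all messages = 𝟙 over 4 values
r1 m[φ0→R] = [22, 14, 23, 17]
r1 m[φ0→D] = [20, 16, 16, 24]
r1 m[φ1→K] = [15, 22, 28, 19]
r1 m[φ1→D] = [23, 15, 28, 18]
r1 m[R→φ0] = [1, 1, 1, 1]
r1 m[K→φ1] = [1, 1, 1, 1]
r1 m[D→φ0] = [1, 1, 1, 1]
r1 m[D→φ1] = [1, 1, 1, 1]
r2 m[φ0→R] = [22, 14, 23, 17]
r2 m[φ0→D] = [20, 16, 16, 24]
r2 m[φ1→K] = [15, 22, 28, 19]
r2 m[φ1→D] = [23, 15, 28, 18]
r2 m[R→φ0] = [1, 1, 1, 1]
r2 m[K→φ1] = [1, 1, 1, 1]
r2 m[D→φ0] = [23, 15, 28, 18]
r2 m[D→φ1] = [20, 16, 16, 24]
r3 m[φ0→R] = [453, 329, 440, 358]
r3 m[φ0→D] = [20, 16, 16, 24]
r3 m[φ1→K] = [284, 404, 536, 356]
r3 m[φ1→D] = [23, 15, 28, 18]
r3 m[R→φ0] = [1, 1, 1, 1]
r3 m[K→φ1] = [1, 1, 1, 1]
r3 m[D→φ0] = [23, 15, 28, 18]
r3 m[D→φ1] = [20, 16, 16, 24]
r4 m[φ0→R] = [453, 329, 440, 358]
r4 m[φ0→D] = [20, 16, 16, 24]
r4 m[φ1→K] = [284, 404, 536, 356]
r4 m[φ1→D] = [23, 15, 28, 18]
r4 m[R→φ0] = [1, 1, 1, 1]
r4 m[K→φ1] = [1, 1, 1, 1]
r4 m[D→φ0] = [23, 15, 28, 18]
r4 m[D→φ1] = [20, 16, 16, 24]
fixed point reached at round 4
b[R] = ⊗ incoming = [453, 329, 440, 358]

b[R] = [453, 329, 440, 358]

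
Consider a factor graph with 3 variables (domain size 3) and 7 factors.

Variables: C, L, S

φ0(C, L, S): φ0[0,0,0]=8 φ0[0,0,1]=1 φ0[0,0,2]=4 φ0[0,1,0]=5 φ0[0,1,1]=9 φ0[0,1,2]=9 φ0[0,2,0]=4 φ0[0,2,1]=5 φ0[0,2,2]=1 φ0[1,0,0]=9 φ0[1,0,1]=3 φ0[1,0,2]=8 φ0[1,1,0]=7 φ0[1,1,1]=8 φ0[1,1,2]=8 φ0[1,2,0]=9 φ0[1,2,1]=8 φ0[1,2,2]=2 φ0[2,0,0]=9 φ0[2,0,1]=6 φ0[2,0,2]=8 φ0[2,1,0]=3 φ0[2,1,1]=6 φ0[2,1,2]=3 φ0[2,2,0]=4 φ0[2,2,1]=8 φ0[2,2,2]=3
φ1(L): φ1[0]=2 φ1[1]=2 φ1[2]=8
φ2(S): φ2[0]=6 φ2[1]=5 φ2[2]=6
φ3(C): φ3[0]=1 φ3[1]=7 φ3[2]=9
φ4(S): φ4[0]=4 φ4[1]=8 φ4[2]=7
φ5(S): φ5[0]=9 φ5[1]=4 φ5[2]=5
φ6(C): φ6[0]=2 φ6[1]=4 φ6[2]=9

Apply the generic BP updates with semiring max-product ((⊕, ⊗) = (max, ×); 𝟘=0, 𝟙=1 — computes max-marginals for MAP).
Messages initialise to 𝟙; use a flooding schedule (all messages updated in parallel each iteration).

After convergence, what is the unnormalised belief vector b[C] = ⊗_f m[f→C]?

init: all messages = 𝟙 over 3 values
r1 m[φ0→C] = [9, 9, 9]
r1 m[φ0→L] = [9, 9, 9]
r1 m[φ0→S] = [9, 9, 9]
r1 m[φ1→L] = [2, 2, 8]
r1 m[φ2→S] = [6, 5, 6]
r1 m[φ3→C] = [1, 7, 9]
r1 m[φ4→S] = [4, 8, 7]
r1 m[φ5→S] = [9, 4, 5]
r1 m[φ6→C] = [2, 4, 9]
r1 m[C→φ0] = [1, 1, 1]
r1 m[C→φ3] = [1, 1, 1]
r1 m[C→φ6] = [1, 1, 1]
r1 m[L→φ0] = [1, 1, 1]
r1 m[L→φ1] = [1, 1, 1]
r1 m[S→φ0] = [1, 1, 1]
r1 m[S→φ2] = [1, 1, 1]
r1 m[S→φ4] = [1, 1, 1]
r1 m[S→φ5] = [1, 1, 1]
r2 m[φ0→C] = [9, 9, 9]
r2 m[φ0→L] = [9, 9, 9]
r2 m[φ0→S] = [9, 9, 9]
r2 m[φ1→L] = [2, 2, 8]
r2 m[φ2→S] = [6, 5, 6]
r2 m[φ3→C] = [1, 7, 9]
r2 m[φ4→S] = [4, 8, 7]
r2 m[φ5→S] = [9, 4, 5]
r2 m[φ6→C] = [2, 4, 9]
r2 m[C→φ0] = [2, 28, 81]
r2 m[C→φ3] = [18, 36, 81]
r2 m[C→φ6] = [9, 63, 81]
r2 m[L→φ0] = [2, 2, 8]
r2 m[L→φ1] = [9, 9, 9]
r2 m[S→φ0] = [216, 160, 210]
r2 m[S→φ2] = [324, 288, 315]
r2 m[S→φ4] = [486, 180, 270]
r2 m[S→φ5] = [216, 360, 378]
r3 m[φ0→C] = [6912, 15552, 10240]
r3 m[φ0→L] = [157464, 77760, 103680]
r3 m[φ0→S] = [2592, 5184, 1944]
r3 m[φ1→L] = [2, 2, 8]
r3 m[φ2→S] = [6, 5, 6]
r3 m[φ3→C] = [1, 7, 9]
r3 m[φ4→S] = [4, 8, 7]
r3 m[φ5→S] = [9, 4, 5]
r3 m[φ6→C] = [2, 4, 9]
r3 m[C→φ0] = [2, 28, 81]
r3 m[C→φ3] = [18, 36, 81]
r3 m[C→φ6] = [9, 63, 81]
r3 m[L→φ0] = [2, 2, 8]
r3 m[L→φ1] = [9, 9, 9]
r3 m[S→φ0] = [216, 160, 210]
r3 m[S→φ2] = [324, 288, 315]
r3 m[S→φ4] = [486, 180, 270]
r3 m[S→φ5] = [216, 360, 378]
r4 m[φ0→C] = [6912, 15552, 10240]
r4 m[φ0→L] = [157464, 77760, 103680]
r4 m[φ0→S] = [2592, 5184, 1944]
r4 m[φ1→L] = [2, 2, 8]
r4 m[φ2→S] = [6, 5, 6]
r4 m[φ3→C] = [1, 7, 9]
r4 m[φ4→S] = [4, 8, 7]
r4 m[φ5→S] = [9, 4, 5]
r4 m[φ6→C] = [2, 4, 9]
r4 m[C→φ0] = [2, 28, 81]
r4 m[C→φ3] = [13824, 62208, 92160]
r4 m[C→φ6] = [6912, 108864, 92160]
r4 m[L→φ0] = [2, 2, 8]
r4 m[L→φ1] = [157464, 77760, 103680]
r4 m[S→φ0] = [216, 160, 210]
r4 m[S→φ2] = [93312, 165888, 68040]
r4 m[S→φ4] = [139968, 103680, 58320]
r4 m[S→φ5] = [62208, 207360, 81648]
r5 m[φ0→C] = [6912, 15552, 10240]
r5 m[φ0→L] = [157464, 77760, 103680]
r5 m[φ0→S] = [2592, 5184, 1944]
r5 m[φ1→L] = [2, 2, 8]
r5 m[φ2→S] = [6, 5, 6]
r5 m[φ3→C] = [1, 7, 9]
r5 m[φ4→S] = [4, 8, 7]
r5 m[φ5→S] = [9, 4, 5]
r5 m[φ6→C] = [2, 4, 9]
r5 m[C→φ0] = [2, 28, 81]
r5 m[C→φ3] = [13824, 62208, 92160]
r5 m[C→φ6] = [6912, 108864, 92160]
r5 m[L→φ0] = [2, 2, 8]
r5 m[L→φ1] = [157464, 77760, 103680]
r5 m[S→φ0] = [216, 160, 210]
r5 m[S→φ2] = [93312, 165888, 68040]
r5 m[S→φ4] = [139968, 103680, 58320]
r5 m[S→φ5] = [62208, 207360, 81648]
fixed point reached at round 5
b[C] = ⊗ incoming = [13824, 435456, 829440]

b[C] = [13824, 435456, 829440]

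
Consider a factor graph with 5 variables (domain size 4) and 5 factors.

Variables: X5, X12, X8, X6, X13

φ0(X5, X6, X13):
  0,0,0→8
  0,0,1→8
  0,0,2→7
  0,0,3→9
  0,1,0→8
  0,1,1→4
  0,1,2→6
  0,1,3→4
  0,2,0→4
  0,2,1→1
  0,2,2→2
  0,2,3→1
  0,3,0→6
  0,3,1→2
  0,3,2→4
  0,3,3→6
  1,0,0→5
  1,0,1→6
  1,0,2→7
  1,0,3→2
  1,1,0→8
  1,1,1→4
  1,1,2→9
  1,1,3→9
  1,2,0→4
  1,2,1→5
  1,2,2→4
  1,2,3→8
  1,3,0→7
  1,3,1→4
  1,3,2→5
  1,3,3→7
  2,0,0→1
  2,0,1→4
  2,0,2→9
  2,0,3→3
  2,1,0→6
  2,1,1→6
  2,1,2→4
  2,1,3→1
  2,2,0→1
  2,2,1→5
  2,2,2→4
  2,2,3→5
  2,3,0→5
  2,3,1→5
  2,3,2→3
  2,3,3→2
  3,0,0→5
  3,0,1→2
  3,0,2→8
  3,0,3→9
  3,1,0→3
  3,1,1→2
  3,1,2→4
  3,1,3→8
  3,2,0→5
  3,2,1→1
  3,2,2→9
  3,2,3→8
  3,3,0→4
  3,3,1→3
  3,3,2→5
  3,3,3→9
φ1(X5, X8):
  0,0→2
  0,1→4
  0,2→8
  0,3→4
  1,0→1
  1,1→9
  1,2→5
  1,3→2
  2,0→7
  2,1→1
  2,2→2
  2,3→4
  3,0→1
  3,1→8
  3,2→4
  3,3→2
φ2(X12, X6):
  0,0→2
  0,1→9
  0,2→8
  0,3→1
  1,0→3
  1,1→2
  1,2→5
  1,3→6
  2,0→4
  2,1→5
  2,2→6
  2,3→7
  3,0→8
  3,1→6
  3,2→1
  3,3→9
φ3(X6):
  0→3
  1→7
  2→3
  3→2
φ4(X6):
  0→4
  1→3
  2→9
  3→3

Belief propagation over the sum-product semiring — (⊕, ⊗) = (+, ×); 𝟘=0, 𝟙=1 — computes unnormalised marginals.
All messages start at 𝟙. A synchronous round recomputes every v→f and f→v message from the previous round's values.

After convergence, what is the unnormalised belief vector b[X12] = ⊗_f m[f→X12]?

b[X12] = [536283, 300462, 442719, 417090]

init: all messages = 𝟙 over 4 values
r1 m[φ0→X5] = [80, 94, 64, 85]
r1 m[φ0→X6] = [93, 86, 67, 77]
r1 m[φ0→X13] = [80, 62, 90, 91]
r1 m[φ1→X5] = [18, 17, 14, 15]
r1 m[φ1→X8] = [11, 22, 19, 12]
r1 m[φ2→X12] = [20, 16, 22, 24]
r1 m[φ2→X6] = [17, 22, 20, 23]
r1 m[φ3→X6] = [3, 7, 3, 2]
r1 m[φ4→X6] = [4, 3, 9, 3]
r1 m[X5→φ0] = [1, 1, 1, 1]
r1 m[X5→φ1] = [1, 1, 1, 1]
r1 m[X12→φ2] = [1, 1, 1, 1]
r1 m[X8→φ1] = [1, 1, 1, 1]
r1 m[X6→φ0] = [1, 1, 1, 1]
r1 m[X6→φ2] = [1, 1, 1, 1]
r1 m[X6→φ3] = [1, 1, 1, 1]
r1 m[X6→φ4] = [1, 1, 1, 1]
r1 m[X13→φ0] = [1, 1, 1, 1]
r2 m[φ0→X5] = [80, 94, 64, 85]
r2 m[φ0→X6] = [93, 86, 67, 77]
r2 m[φ0→X13] = [80, 62, 90, 91]
r2 m[φ1→X5] = [18, 17, 14, 15]
r2 m[φ1→X8] = [11, 22, 19, 12]
r2 m[φ2→X12] = [20, 16, 22, 24]
r2 m[φ2→X6] = [17, 22, 20, 23]
r2 m[φ3→X6] = [3, 7, 3, 2]
r2 m[φ4→X6] = [4, 3, 9, 3]
r2 m[X5→φ0] = [18, 17, 14, 15]
r2 m[X5→φ1] = [80, 94, 64, 85]
r2 m[X12→φ2] = [1, 1, 1, 1]
r2 m[X8→φ1] = [1, 1, 1, 1]
r2 m[X6→φ0] = [204, 462, 540, 138]
r2 m[X6→φ2] = [1116, 1806, 1809, 462]
r2 m[X6→φ3] = [6324, 5676, 12060, 5313]
r2 m[X6→φ4] = [4743, 13244, 4020, 3542]
r2 m[X13→φ0] = [1, 1, 1, 1]
r3 m[φ0→X5] = [23496, 32454, 21492, 28068]
r3 m[φ0→X6] = [1514, 1399, 1056, 1240]
r3 m[φ0→X13] = [426756, 316818, 471450, 481530]
r3 m[φ1→X5] = [18, 17, 14, 15]
r3 m[φ1→X8] = [787, 1910, 1578, 934]
r3 m[φ2→X12] = [33420, 18777, 27582, 25731]
r3 m[φ2→X6] = [17, 22, 20, 23]
r3 m[φ3→X6] = [3, 7, 3, 2]
r3 m[φ4→X6] = [4, 3, 9, 3]
r3 m[X5→φ0] = [18, 17, 14, 15]
r3 m[X5→φ1] = [80, 94, 64, 85]
r3 m[X12→φ2] = [1, 1, 1, 1]
r3 m[X8→φ1] = [1, 1, 1, 1]
r3 m[X6→φ0] = [204, 462, 540, 138]
r3 m[X6→φ2] = [1116, 1806, 1809, 462]
r3 m[X6→φ3] = [6324, 5676, 12060, 5313]
r3 m[X6→φ4] = [4743, 13244, 4020, 3542]
r3 m[X13→φ0] = [1, 1, 1, 1]
r4 m[φ0→X5] = [23496, 32454, 21492, 28068]
r4 m[φ0→X6] = [1514, 1399, 1056, 1240]
r4 m[φ0→X13] = [426756, 316818, 471450, 481530]
r4 m[φ1→X5] = [18, 17, 14, 15]
r4 m[φ1→X8] = [787, 1910, 1578, 934]
r4 m[φ2→X12] = [33420, 18777, 27582, 25731]
r4 m[φ2→X6] = [17, 22, 20, 23]
r4 m[φ3→X6] = [3, 7, 3, 2]
r4 m[φ4→X6] = [4, 3, 9, 3]
r4 m[X5→φ0] = [18, 17, 14, 15]
r4 m[X5→φ1] = [23496, 32454, 21492, 28068]
r4 m[X12→φ2] = [1, 1, 1, 1]
r4 m[X8→φ1] = [1, 1, 1, 1]
r4 m[X6→φ0] = [204, 462, 540, 138]
r4 m[X6→φ2] = [18168, 29379, 28512, 7440]
r4 m[X6→φ3] = [102952, 92334, 190080, 85560]
r4 m[X6→φ4] = [77214, 215446, 63360, 57040]
r4 m[X13→φ0] = [1, 1, 1, 1]
r5 m[φ0→X5] = [23496, 32454, 21492, 28068]
r5 m[φ0→X6] = [1514, 1399, 1056, 1240]
r5 m[φ0→X13] = [426756, 316818, 471450, 481530]
r5 m[φ1→X5] = [18, 17, 14, 15]
r5 m[φ1→X8] = [257958, 632106, 505494, 300996]
r5 m[φ2→X12] = [536283, 300462, 442719, 417090]
r5 m[φ2→X6] = [17, 22, 20, 23]
r5 m[φ3→X6] = [3, 7, 3, 2]
r5 m[φ4→X6] = [4, 3, 9, 3]
r5 m[X5→φ0] = [18, 17, 14, 15]
r5 m[X5→φ1] = [23496, 32454, 21492, 28068]
r5 m[X12→φ2] = [1, 1, 1, 1]
r5 m[X8→φ1] = [1, 1, 1, 1]
r5 m[X6→φ0] = [204, 462, 540, 138]
r5 m[X6→φ2] = [18168, 29379, 28512, 7440]
r5 m[X6→φ3] = [102952, 92334, 190080, 85560]
r5 m[X6→φ4] = [77214, 215446, 63360, 57040]
r5 m[X13→φ0] = [1, 1, 1, 1]
r6 m[φ0→X5] = [23496, 32454, 21492, 28068]
r6 m[φ0→X6] = [1514, 1399, 1056, 1240]
r6 m[φ0→X13] = [426756, 316818, 471450, 481530]
r6 m[φ1→X5] = [18, 17, 14, 15]
r6 m[φ1→X8] = [257958, 632106, 505494, 300996]
r6 m[φ2→X12] = [536283, 300462, 442719, 417090]
r6 m[φ2→X6] = [17, 22, 20, 23]
r6 m[φ3→X6] = [3, 7, 3, 2]
r6 m[φ4→X6] = [4, 3, 9, 3]
r6 m[X5→φ0] = [18, 17, 14, 15]
r6 m[X5→φ1] = [23496, 32454, 21492, 28068]
r6 m[X12→φ2] = [1, 1, 1, 1]
r6 m[X8→φ1] = [1, 1, 1, 1]
r6 m[X6→φ0] = [204, 462, 540, 138]
r6 m[X6→φ2] = [18168, 29379, 28512, 7440]
r6 m[X6→φ3] = [102952, 92334, 190080, 85560]
r6 m[X6→φ4] = [77214, 215446, 63360, 57040]
r6 m[X13→φ0] = [1, 1, 1, 1]
fixed point reached at round 6
b[X12] = ⊗ incoming = [536283, 300462, 442719, 417090]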